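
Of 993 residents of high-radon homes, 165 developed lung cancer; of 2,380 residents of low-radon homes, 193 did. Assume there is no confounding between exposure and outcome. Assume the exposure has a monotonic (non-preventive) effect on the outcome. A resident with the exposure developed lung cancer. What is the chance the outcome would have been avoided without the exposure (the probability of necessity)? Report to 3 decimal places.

PN ≈ 0.512

p₁ = P(outcome | exposed) = 165/993 = 0.16616
p₀ = P(outcome | unexposed) = 193/2380 = 0.081092
Under exogeneity and monotonicity, PN = (p₁ − p₀) / p₁.
PN = (0.16616 − 0.081092) / 0.16616 = 0.085071 / 0.16616 ≈ 0.5120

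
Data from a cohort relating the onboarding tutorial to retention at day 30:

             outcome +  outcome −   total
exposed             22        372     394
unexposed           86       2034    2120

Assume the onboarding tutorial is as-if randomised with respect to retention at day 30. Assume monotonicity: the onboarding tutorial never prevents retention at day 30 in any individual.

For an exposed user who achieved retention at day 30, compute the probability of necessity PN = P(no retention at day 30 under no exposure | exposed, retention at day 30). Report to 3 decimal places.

p₁ = P(outcome | exposed) = 22/394 = 0.055838
p₀ = P(outcome | unexposed) = 86/2120 = 0.040566
Under exogeneity and monotonicity, PN = (p₁ − p₀) / p₁.
PN = (0.055838 − 0.040566) / 0.055838 = 0.015272 / 0.055838 ≈ 0.2735

PN ≈ 0.273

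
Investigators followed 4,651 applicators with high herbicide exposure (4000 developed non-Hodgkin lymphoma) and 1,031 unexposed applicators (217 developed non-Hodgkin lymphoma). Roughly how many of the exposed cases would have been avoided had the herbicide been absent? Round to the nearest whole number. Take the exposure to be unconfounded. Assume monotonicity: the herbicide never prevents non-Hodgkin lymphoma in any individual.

about 3021 cases

p₁ = P(outcome | exposed) = 4000/4651 = 0.86003
p₀ = P(outcome | unexposed) = 217/1031 = 0.21048
PN = (p₁ − p₀)/p₁ = (0.86003 − 0.21048) / 0.86003 ≈ 0.75527.
Attributable cases ≈ PN × (exposed cases) = 0.75527 × 4000 ≈ 3021.08.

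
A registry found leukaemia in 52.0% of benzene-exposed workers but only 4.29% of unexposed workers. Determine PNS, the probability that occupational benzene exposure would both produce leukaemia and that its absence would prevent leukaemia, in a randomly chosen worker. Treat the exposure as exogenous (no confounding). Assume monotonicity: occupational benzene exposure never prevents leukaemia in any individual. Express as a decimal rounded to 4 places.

p₁ = 0.52, p₀ = 0.0429.
Under exogeneity and monotonicity, PNS = p₁ − p₀.
PNS = 0.52 − 0.0429 = 0.4771

PNS ≈ 0.4771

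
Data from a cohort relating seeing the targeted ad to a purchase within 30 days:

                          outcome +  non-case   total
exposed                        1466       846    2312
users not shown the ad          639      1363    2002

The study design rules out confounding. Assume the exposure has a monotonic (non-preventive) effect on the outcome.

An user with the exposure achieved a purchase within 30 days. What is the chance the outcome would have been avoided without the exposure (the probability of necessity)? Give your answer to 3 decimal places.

p₁ = P(outcome | exposed) = 1466/2312 = 0.63408
p₀ = P(outcome | unexposed) = 639/2002 = 0.31918
Under exogeneity and monotonicity, PN = (p₁ − p₀)/p₁.
PN = (0.63408 − 0.31918) / 0.63408 ≈ 0.4966

PN ≈ 0.497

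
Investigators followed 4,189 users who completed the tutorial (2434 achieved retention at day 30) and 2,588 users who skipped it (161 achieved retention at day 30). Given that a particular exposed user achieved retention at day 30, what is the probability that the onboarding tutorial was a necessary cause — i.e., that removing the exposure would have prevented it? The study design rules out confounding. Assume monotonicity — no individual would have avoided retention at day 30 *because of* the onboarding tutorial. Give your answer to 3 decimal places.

p₁ = P(outcome | exposed) = 2434/4189 = 0.58105
p₀ = P(outcome | unexposed) = 161/2588 = 0.06221
Under exogeneity and monotonicity, PN = (p₁ − p₀) / p₁.
PN = (0.58105 − 0.06221) / 0.58105 = 0.51884 / 0.58105 ≈ 0.8929

PN ≈ 0.893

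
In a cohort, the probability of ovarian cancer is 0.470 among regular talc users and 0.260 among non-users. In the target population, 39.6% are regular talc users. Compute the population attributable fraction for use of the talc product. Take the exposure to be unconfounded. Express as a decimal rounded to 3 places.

Let p₁ = 0.47, p₀ = 0.26.
Overall risk P(Y=1) = π·p₁ + (1−π)·p₀ = 0.396×0.47 + 0.604×0.26 = 0.34316.
Under exogeneity, PAF = [P(Y=1) − p₀] / P(Y=1).
PAF = (0.34316 − 0.26) / 0.34316 ≈ 0.2423

PAF ≈ 0.242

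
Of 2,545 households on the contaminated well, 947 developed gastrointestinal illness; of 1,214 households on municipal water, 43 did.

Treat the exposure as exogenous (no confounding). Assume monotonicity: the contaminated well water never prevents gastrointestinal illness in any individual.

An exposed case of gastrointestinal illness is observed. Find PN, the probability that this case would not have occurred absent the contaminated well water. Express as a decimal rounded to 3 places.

p₁ = P(outcome | exposed) = 947/2545 = 0.3721
p₀ = P(outcome | unexposed) = 43/1214 = 0.03542
Under exogeneity and monotonicity, PN = (p₁ − p₀) / p₁.
PN = (0.3721 − 0.03542) / 0.3721 = 0.33668 / 0.3721 ≈ 0.9048

PN ≈ 0.905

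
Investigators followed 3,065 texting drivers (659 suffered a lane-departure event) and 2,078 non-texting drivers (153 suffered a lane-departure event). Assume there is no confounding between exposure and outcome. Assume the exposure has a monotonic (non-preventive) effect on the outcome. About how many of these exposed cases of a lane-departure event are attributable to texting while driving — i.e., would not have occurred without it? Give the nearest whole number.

about 433 cases

p₁ = P(outcome | exposed) = 659/3065 = 0.21501
p₀ = P(outcome | unexposed) = 153/2078 = 0.073628
PN = (p₁ − p₀)/p₁ = (0.21501 − 0.073628) / 0.21501 ≈ 0.65755.
Attributable cases ≈ PN × (exposed cases) = 0.65755 × 659 ≈ 433.33.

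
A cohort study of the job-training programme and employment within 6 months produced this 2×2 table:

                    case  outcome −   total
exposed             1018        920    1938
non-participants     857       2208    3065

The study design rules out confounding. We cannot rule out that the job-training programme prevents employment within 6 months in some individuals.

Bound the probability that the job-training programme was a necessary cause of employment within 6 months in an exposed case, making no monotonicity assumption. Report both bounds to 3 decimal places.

p₁ = P(outcome | exposed) = 1018/1938 = 0.52528
p₀ = P(outcome | unexposed) = 857/3065 = 0.27961
Under exogeneity alone the bounds on PN are max{0,(p₁−p₀)/p₁} ≤ PN ≤ min{1,(1−p₀)/p₁}.
  lower = (p₁ − p₀)/p₁ = 0.24568 / 0.52528 ≈ 0.4677
  upper = min{1, (1 − p₀)/p₁} = 0.72039 / 0.52528 ≈ 1.3714 → capped at 1

0.468 ≤ PN ≤ 1.000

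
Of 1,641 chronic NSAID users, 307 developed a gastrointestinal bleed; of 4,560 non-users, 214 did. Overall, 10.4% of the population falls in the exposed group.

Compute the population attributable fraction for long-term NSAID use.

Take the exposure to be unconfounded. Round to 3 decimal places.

PAF ≈ 0.237

p₁ = P(outcome | exposed) = 307/1641 = 0.18708
p₀ = P(outcome | unexposed) = 214/4560 = 0.04693
Overall risk P(Y=1) = π·p₁ + (1−π)·p₀ = 0.104×0.18708 + 0.896×0.04693 = 0.061506.
Under exogeneity, PAF = [P(Y=1) − p₀] / P(Y=1).
PAF = (0.061506 − 0.04693) / 0.061506 ≈ 0.2370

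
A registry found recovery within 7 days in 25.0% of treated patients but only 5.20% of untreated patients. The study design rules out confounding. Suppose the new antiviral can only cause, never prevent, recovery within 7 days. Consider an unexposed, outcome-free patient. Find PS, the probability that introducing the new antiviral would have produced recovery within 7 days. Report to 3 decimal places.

p₁ = 0.25, p₀ = 0.052.
Under exogeneity and monotonicity, PS = (p₁ − p₀) / (1 − p₀).
PS = (0.25 − 0.052) / (1 − 0.052) = 0.198 / 0.948 ≈ 0.2089

PS ≈ 0.209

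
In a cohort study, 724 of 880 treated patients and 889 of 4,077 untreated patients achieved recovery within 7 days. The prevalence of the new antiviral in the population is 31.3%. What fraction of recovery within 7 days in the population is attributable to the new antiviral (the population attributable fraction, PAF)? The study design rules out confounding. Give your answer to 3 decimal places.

PAF ≈ 0.465

p₁ = P(outcome | exposed) = 724/880 = 0.82273
p₀ = P(outcome | unexposed) = 889/4077 = 0.21805
Overall risk P(Y=1) = π·p₁ + (1−π)·p₀ = 0.313×0.82273 + 0.687×0.21805 = 0.40732.
Under exogeneity, PAF = [P(Y=1) − p₀] / P(Y=1).
PAF = (0.40732 − 0.21805) / 0.40732 ≈ 0.4647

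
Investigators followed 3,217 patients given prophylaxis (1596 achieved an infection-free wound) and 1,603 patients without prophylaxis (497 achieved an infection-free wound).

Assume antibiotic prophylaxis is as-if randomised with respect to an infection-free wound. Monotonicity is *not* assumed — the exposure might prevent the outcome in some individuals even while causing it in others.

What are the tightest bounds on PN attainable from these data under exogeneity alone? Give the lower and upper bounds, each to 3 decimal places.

0.375 ≤ PN ≤ 1.000

p₁ = P(outcome | exposed) = 1596/3217 = 0.49611
p₀ = P(outcome | unexposed) = 497/1603 = 0.31004
Under exogeneity alone the bounds on PN are max{0,(p₁−p₀)/p₁} ≤ PN ≤ min{1,(1−p₀)/p₁}.
  lower = (p₁ − p₀)/p₁ = 0.18607 / 0.49611 ≈ 0.3751
  upper = min{1, (1 − p₀)/p₁} = 0.68996 / 0.49611 ≈ 1.3907 → capped at 1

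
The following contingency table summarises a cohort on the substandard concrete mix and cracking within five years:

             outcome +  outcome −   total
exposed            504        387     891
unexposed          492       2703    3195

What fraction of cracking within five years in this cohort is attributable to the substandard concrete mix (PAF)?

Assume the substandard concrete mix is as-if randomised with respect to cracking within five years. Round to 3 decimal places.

p₁ = P(outcome | exposed) = 504/891 = 0.56566
p₀ = P(outcome | unexposed) = 492/3195 = 0.15399
Exposure prevalence π = 891/4086 = 0.21806; overall risk P(Y=1) = 0.24376.
Under exogeneity, PAF = [P(Y=1) − p₀]/P(Y=1).
PAF = (0.24376 − 0.15399) / 0.24376 ≈ 0.3683

PAF ≈ 0.368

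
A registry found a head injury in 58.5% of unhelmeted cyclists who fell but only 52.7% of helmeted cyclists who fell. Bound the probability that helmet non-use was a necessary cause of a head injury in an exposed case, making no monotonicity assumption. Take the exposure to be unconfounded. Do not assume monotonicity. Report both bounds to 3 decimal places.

0.099 ≤ PN ≤ 0.809

p₁ = 0.585, p₀ = 0.527.
Under exogeneity alone the bounds on PN are max{0,(p₁−p₀)/p₁} ≤ PN ≤ min{1,(1−p₀)/p₁}.
  lower = (p₁ − p₀)/p₁ = 0.058 / 0.585 ≈ 0.0991
  upper = min{1, (1 − p₀)/p₁} = 0.473 / 0.585 ≈ 0.8085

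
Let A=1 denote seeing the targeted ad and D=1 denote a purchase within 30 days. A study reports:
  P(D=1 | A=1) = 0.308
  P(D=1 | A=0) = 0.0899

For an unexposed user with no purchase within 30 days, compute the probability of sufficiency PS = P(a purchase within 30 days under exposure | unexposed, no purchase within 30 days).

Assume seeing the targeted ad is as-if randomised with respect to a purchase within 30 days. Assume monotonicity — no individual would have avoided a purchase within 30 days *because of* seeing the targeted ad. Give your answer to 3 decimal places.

Let p₁ = 0.308, p₀ = 0.0899.
Under exogeneity and monotonicity, PS = (p₁ − p₀) / (1 − p₀).
PS = (0.308 − 0.0899) / (1 − 0.0899) = 0.2181 / 0.9101 ≈ 0.2396

PS ≈ 0.240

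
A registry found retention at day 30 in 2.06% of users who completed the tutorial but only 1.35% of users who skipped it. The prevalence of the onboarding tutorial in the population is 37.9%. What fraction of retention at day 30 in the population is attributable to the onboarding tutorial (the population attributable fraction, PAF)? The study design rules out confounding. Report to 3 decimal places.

p₁ = 0.0206, p₀ = 0.0135.
Overall risk P(Y=1) = π·p₁ + (1−π)·p₀ = 0.379×0.0206 + 0.621×0.0135 = 0.016191.
Under exogeneity, PAF = [P(Y=1) − p₀] / P(Y=1).
PAF = (0.016191 − 0.0135) / 0.016191 ≈ 0.1662

PAF ≈ 0.166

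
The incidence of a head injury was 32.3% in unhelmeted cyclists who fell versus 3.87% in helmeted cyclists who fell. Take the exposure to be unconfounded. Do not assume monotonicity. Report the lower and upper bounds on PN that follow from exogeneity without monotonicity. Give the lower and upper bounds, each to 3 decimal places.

p₁ = 0.323, p₀ = 0.0387.
Under exogeneity alone the bounds on PN are max{0,(p₁−p₀)/p₁} ≤ PN ≤ min{1,(1−p₀)/p₁}.
  lower = (p₁ − p₀)/p₁ = 0.2843 / 0.323 ≈ 0.8802
  upper = min{1, (1 − p₀)/p₁} = 0.9613 / 0.323 ≈ 2.9762 → capped at 1

0.880 ≤ PN ≤ 1.000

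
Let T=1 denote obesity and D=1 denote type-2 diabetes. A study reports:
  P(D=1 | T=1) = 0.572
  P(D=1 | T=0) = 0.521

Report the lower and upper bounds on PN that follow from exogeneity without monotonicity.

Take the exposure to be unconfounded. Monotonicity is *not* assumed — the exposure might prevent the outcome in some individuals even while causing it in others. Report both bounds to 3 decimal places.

0.089 ≤ PN ≤ 0.837

Let p₁ = 0.572, p₀ = 0.521.
Under exogeneity alone the bounds on PN are max{0,(p₁−p₀)/p₁} ≤ PN ≤ min{1,(1−p₀)/p₁}.
  lower = (p₁ − p₀)/p₁ = 0.051 / 0.572 ≈ 0.0892
  upper = min{1, (1 − p₀)/p₁} = 0.479 / 0.572 ≈ 0.8374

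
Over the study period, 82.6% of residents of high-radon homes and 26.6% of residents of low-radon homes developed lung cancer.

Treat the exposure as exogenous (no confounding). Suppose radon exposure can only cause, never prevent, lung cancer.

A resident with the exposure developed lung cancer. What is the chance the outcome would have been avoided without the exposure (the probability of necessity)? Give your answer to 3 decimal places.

p₁ = 0.826, p₀ = 0.266.
Under exogeneity and monotonicity, PN = (p₁ − p₀) / p₁.
PN = (0.826 − 0.266) / 0.826 = 0.56 / 0.826 ≈ 0.6780

PN ≈ 0.678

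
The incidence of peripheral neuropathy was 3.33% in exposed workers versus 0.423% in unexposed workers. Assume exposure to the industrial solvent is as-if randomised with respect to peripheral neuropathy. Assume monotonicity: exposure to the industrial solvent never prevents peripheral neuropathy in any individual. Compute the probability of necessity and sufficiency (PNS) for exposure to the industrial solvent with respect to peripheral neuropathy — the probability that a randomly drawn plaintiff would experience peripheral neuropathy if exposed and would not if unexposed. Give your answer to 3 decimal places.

p₁ = 0.0333, p₀ = 0.00423.
Under exogeneity and monotonicity, PNS = p₁ − p₀.
PNS = 0.0333 − 0.00423 = 0.02907

PNS ≈ 0.029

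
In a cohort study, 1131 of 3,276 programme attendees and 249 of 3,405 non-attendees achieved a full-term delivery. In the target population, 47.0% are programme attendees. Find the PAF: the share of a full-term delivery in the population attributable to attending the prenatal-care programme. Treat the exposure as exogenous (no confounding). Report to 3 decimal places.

p₁ = P(outcome | exposed) = 1131/3276 = 0.34524
p₀ = P(outcome | unexposed) = 249/3405 = 0.073128
Overall risk P(Y=1) = π·p₁ + (1−π)·p₀ = 0.47×0.34524 + 0.53×0.073128 = 0.20102.
Under exogeneity, PAF = [P(Y=1) − p₀] / P(Y=1).
PAF = (0.20102 − 0.073128) / 0.20102 ≈ 0.6362

PAF ≈ 0.636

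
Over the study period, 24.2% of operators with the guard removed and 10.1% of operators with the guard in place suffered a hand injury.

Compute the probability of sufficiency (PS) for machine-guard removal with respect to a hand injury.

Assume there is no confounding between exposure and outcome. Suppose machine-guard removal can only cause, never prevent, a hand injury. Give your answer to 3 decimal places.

PS ≈ 0.157

p₁ = 0.242, p₀ = 0.101.
Under exogeneity and monotonicity, PS = (p₁ − p₀) / (1 − p₀).
PS = (0.242 − 0.101) / (1 − 0.101) = 0.141 / 0.899 ≈ 0.1568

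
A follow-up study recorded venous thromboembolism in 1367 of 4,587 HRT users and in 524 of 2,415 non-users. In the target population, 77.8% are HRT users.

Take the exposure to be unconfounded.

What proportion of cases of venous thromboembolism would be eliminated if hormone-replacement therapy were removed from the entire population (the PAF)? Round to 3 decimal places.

PAF ≈ 0.225

p₁ = P(outcome | exposed) = 1367/4587 = 0.29802
p₀ = P(outcome | unexposed) = 524/2415 = 0.21698
Overall risk P(Y=1) = π·p₁ + (1−π)·p₀ = 0.778×0.29802 + 0.222×0.21698 = 0.28003.
Under exogeneity, PAF = [P(Y=1) − p₀] / P(Y=1).
PAF = (0.28003 − 0.21698) / 0.28003 ≈ 0.2252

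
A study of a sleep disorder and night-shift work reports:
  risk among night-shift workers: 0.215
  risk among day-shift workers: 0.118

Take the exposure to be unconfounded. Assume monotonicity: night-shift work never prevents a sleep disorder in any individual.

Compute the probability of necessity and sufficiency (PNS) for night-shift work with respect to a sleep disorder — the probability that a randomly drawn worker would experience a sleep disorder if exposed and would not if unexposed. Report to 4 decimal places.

Let p₁ = 0.215, p₀ = 0.118.
Under exogeneity and monotonicity, PNS = p₁ − p₀.
PNS = 0.215 − 0.118 = 0.097

PNS ≈ 0.0970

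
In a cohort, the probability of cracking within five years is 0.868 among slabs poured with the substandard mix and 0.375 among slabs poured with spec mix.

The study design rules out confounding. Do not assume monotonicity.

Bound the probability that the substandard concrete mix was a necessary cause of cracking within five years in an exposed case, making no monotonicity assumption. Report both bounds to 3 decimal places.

Let p₁ = 0.868, p₀ = 0.375.
Under exogeneity alone the bounds on PN are max{0,(p₁−p₀)/p₁} ≤ PN ≤ min{1,(1−p₀)/p₁}.
  lower = (p₁ − p₀)/p₁ = 0.493 / 0.868 ≈ 0.5680
  upper = min{1, (1 − p₀)/p₁} = 0.625 / 0.868 ≈ 0.7200

0.568 ≤ PN ≤ 0.720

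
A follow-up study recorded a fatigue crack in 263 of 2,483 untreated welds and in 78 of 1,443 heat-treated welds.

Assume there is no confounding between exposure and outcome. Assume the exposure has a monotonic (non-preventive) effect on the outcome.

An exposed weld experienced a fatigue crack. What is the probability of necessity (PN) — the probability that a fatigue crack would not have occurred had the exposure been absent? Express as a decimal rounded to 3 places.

PN ≈ 0.490

p₁ = P(outcome | exposed) = 263/2483 = 0.10592
p₀ = P(outcome | unexposed) = 78/1443 = 0.054054
Under exogeneity and monotonicity, PN = (p₁ − p₀) / p₁.
PN = (0.10592 − 0.054054) / 0.10592 = 0.051866 / 0.10592 ≈ 0.4897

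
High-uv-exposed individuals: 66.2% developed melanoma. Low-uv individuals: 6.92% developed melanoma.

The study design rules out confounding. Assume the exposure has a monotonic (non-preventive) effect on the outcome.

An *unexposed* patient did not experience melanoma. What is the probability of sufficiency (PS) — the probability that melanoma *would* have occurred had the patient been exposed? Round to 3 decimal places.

PS ≈ 0.637

p₁ = 0.662, p₀ = 0.0692.
Under exogeneity and monotonicity, PS = (p₁ − p₀) / (1 − p₀).
PS = (0.662 − 0.0692) / (1 − 0.0692) = 0.5928 / 0.9308 ≈ 0.6369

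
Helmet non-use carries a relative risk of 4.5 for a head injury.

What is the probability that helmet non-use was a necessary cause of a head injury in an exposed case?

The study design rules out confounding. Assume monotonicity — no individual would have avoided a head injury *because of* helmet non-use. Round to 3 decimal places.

PN ≈ 0.778

Under exogeneity and monotonicity, PN = (RR − 1) / RR = 1 − 1/RR.
PN = (4.5 − 1) / 4.5 = 3.5 / 4.5 ≈ 0.7778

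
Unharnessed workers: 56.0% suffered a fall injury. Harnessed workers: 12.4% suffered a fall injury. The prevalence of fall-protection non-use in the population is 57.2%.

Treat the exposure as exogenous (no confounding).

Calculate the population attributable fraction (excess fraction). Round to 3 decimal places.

PAF ≈ 0.668

p₁ = 0.56, p₀ = 0.124.
Overall risk P(Y=1) = π·p₁ + (1−π)·p₀ = 0.572×0.56 + 0.428×0.124 = 0.37339.
Under exogeneity, PAF = [P(Y=1) − p₀] / P(Y=1).
PAF = (0.37339 − 0.124) / 0.37339 ≈ 0.6679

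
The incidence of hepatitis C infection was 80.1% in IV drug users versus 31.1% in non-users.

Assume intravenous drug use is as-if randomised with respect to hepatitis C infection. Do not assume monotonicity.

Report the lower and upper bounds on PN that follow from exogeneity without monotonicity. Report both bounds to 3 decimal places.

p₁ = 0.801, p₀ = 0.311.
Under exogeneity alone the bounds on PN are max{0,(p₁−p₀)/p₁} ≤ PN ≤ min{1,(1−p₀)/p₁}.
  lower = (p₁ − p₀)/p₁ = 0.49 / 0.801 ≈ 0.6117
  upper = min{1, (1 − p₀)/p₁} = 0.689 / 0.801 ≈ 0.8602

0.612 ≤ PN ≤ 0.860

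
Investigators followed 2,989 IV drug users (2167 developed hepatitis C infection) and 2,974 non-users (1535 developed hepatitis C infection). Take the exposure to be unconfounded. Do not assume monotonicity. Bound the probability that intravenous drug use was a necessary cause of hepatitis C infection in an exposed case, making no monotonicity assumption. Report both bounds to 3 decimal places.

p₁ = P(outcome | exposed) = 2167/2989 = 0.72499
p₀ = P(outcome | unexposed) = 1535/2974 = 0.51614
Under exogeneity alone the bounds on PN are max{0,(p₁−p₀)/p₁} ≤ PN ≤ min{1,(1−p₀)/p₁}.
  lower = (p₁ − p₀)/p₁ = 0.20885 / 0.72499 ≈ 0.2881
  upper = min{1, (1 − p₀)/p₁} = 0.48386 / 0.72499 ≈ 0.6674

0.288 ≤ PN ≤ 0.667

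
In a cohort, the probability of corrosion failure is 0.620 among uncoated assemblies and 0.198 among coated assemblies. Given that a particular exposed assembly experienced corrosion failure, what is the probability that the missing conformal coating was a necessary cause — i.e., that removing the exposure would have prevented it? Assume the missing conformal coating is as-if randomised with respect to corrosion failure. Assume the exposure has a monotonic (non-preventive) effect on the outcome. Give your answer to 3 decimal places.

Let p₁ = 0.62, p₀ = 0.198.
Under exogeneity and monotonicity, PN = (p₁ − p₀) / p₁.
PN = (0.62 − 0.198) / 0.62 = 0.422 / 0.62 ≈ 0.6806

PN ≈ 0.681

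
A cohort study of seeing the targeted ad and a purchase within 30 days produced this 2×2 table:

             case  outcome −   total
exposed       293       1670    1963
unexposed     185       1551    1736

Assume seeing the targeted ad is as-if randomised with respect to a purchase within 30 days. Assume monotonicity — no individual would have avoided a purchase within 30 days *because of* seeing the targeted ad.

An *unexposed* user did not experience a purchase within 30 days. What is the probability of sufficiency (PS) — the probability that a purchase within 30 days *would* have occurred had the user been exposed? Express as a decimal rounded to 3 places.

PS ≈ 0.048

p₁ = P(outcome | exposed) = 293/1963 = 0.14926
p₀ = P(outcome | unexposed) = 185/1736 = 0.10657
Under exogeneity and monotonicity, PS = (p₁ − p₀)/(1 − p₀).
PS = (0.14926 − 0.10657) / 0.89343 ≈ 0.0478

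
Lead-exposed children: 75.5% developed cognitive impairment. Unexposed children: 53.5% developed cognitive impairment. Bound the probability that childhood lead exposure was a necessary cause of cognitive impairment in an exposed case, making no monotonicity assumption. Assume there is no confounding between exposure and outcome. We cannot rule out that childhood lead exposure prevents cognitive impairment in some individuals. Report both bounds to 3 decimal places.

0.291 ≤ PN ≤ 0.616

p₁ = 0.755, p₀ = 0.535.
Under exogeneity alone the bounds on PN are max{0,(p₁−p₀)/p₁} ≤ PN ≤ min{1,(1−p₀)/p₁}.
  lower = (p₁ − p₀)/p₁ = 0.22 / 0.755 ≈ 0.2914
  upper = min{1, (1 − p₀)/p₁} = 0.465 / 0.755 ≈ 0.6159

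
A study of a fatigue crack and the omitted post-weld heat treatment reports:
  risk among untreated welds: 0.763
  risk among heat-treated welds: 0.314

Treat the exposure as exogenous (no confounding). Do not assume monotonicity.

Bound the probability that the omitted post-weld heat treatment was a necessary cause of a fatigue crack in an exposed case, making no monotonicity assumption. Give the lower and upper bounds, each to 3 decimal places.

0.588 ≤ PN ≤ 0.899

Let p₁ = 0.763, p₀ = 0.314.
Under exogeneity alone the bounds on PN are max{0,(p₁−p₀)/p₁} ≤ PN ≤ min{1,(1−p₀)/p₁}.
  lower = (p₁ − p₀)/p₁ = 0.449 / 0.763 ≈ 0.5885
  upper = min{1, (1 − p₀)/p₁} = 0.686 / 0.763 ≈ 0.8991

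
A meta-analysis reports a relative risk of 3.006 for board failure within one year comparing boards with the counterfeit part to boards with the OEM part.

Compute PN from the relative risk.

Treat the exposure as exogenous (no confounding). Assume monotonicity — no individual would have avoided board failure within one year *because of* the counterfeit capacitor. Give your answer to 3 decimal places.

PN ≈ 0.667

Under exogeneity and monotonicity, PN = (RR − 1) / RR = 1 − 1/RR.
PN = (3.006 − 1) / 3.006 = 2.006 / 3.006 ≈ 0.6673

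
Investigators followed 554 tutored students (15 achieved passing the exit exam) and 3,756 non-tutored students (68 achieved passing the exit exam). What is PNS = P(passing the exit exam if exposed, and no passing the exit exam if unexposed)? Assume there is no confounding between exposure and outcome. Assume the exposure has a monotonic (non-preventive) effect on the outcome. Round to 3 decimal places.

p₁ = P(outcome | exposed) = 15/554 = 0.027076
p₀ = P(outcome | unexposed) = 68/3756 = 0.018104
Under exogeneity and monotonicity, PNS = p₁ − p₀.
PNS = 0.027076 − 0.018104 = 0.0089714

PNS ≈ 0.009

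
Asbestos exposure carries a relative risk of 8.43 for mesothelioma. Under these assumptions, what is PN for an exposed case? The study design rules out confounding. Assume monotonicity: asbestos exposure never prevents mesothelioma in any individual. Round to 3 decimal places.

PN ≈ 0.881

Under exogeneity and monotonicity, PN = (RR − 1) / RR = 1 − 1/RR.
PN = (8.43 − 1) / 8.43 = 7.43 / 8.43 ≈ 0.8814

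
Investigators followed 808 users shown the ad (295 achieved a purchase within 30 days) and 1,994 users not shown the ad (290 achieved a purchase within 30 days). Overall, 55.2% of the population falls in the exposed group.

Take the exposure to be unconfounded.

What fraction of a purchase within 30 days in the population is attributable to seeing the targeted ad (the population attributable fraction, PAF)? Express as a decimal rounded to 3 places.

p₁ = P(outcome | exposed) = 295/808 = 0.3651
p₀ = P(outcome | unexposed) = 290/1994 = 0.14544
Overall risk P(Y=1) = π·p₁ + (1−π)·p₀ = 0.552×0.3651 + 0.448×0.14544 = 0.26669.
Under exogeneity, PAF = [P(Y=1) − p₀] / P(Y=1).
PAF = (0.26669 − 0.14544) / 0.26669 ≈ 0.4547

PAF ≈ 0.455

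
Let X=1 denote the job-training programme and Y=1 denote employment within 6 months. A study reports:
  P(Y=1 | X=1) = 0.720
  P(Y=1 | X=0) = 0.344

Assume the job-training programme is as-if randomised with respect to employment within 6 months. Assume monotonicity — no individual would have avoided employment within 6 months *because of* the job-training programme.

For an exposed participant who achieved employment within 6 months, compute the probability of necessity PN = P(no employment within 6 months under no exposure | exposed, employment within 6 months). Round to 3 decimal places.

PN ≈ 0.522

Let p₁ = 0.72, p₀ = 0.344.
Under exogeneity and monotonicity, PN = (p₁ − p₀) / p₁.
PN = (0.72 − 0.344) / 0.72 = 0.376 / 0.72 ≈ 0.5222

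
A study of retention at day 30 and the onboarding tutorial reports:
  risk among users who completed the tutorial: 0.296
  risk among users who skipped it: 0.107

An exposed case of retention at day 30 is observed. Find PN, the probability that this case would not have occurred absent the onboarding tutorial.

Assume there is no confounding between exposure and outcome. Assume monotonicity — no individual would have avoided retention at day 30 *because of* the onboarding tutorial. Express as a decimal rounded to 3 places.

PN ≈ 0.639

Let p₁ = 0.296, p₀ = 0.107.
Under exogeneity and monotonicity, PN = (p₁ − p₀) / p₁.
PN = (0.296 − 0.107) / 0.296 = 0.189 / 0.296 ≈ 0.6385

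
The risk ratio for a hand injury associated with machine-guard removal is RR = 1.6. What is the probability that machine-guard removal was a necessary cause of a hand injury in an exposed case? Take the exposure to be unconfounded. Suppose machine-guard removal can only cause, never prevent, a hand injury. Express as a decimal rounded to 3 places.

Under exogeneity and monotonicity, PN = (RR − 1) / RR = 1 − 1/RR.
PN = (1.6 − 1) / 1.6 = 0.6 / 1.6 ≈ 0.3750

PN ≈ 0.375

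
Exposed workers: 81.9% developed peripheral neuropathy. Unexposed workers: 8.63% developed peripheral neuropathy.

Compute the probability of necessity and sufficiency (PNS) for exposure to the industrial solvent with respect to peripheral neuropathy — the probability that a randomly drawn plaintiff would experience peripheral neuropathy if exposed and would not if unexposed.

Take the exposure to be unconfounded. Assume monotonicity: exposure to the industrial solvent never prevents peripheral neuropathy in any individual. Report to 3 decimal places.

p₁ = 0.819, p₀ = 0.0863.
Under exogeneity and monotonicity, PNS = p₁ − p₀.
PNS = 0.819 − 0.0863 = 0.7327

PNS ≈ 0.733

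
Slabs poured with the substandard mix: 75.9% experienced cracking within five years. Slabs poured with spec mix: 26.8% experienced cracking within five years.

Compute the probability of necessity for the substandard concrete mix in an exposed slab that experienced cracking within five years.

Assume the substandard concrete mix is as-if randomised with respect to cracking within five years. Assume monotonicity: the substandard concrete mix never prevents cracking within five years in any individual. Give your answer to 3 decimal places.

PN ≈ 0.647

p₁ = 0.759, p₀ = 0.268.
Under exogeneity and monotonicity, PN = (p₁ − p₀) / p₁.
PN = (0.759 − 0.268) / 0.759 = 0.491 / 0.759 ≈ 0.6469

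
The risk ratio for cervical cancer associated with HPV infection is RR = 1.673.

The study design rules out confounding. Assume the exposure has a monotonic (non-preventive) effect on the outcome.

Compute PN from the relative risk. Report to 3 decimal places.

Under exogeneity and monotonicity, PN = (RR − 1) / RR = 1 − 1/RR.
PN = (1.673 − 1) / 1.673 = 0.673 / 1.673 ≈ 0.4023

PN ≈ 0.402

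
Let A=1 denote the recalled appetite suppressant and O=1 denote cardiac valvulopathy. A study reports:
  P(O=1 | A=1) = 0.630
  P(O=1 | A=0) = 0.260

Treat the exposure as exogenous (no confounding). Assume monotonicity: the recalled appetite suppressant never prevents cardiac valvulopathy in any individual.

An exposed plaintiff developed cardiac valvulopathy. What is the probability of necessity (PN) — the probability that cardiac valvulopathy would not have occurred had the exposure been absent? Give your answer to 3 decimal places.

PN ≈ 0.587

Let p₁ = 0.63, p₀ = 0.26.
Under exogeneity and monotonicity, PN = (p₁ − p₀) / p₁.
PN = (0.63 − 0.26) / 0.63 = 0.37 / 0.63 ≈ 0.5873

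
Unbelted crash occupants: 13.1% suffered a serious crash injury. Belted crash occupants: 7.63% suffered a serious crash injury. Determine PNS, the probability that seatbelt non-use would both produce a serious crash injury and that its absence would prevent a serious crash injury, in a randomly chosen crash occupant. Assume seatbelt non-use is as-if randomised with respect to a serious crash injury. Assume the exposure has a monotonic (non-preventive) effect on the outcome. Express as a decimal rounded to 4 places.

PNS ≈ 0.0547

p₁ = 0.131, p₀ = 0.0763.
Under exogeneity and monotonicity, PNS = p₁ − p₀.
PNS = 0.131 − 0.0763 = 0.0547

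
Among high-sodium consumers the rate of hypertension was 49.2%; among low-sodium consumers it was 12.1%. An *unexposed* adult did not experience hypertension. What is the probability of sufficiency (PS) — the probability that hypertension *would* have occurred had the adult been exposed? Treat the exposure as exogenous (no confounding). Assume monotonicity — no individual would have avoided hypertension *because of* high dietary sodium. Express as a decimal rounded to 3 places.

PS ≈ 0.422

p₁ = 0.492, p₀ = 0.121.
Under exogeneity and monotonicity, PS = (p₁ − p₀) / (1 − p₀).
PS = (0.492 − 0.121) / (1 − 0.121) = 0.371 / 0.879 ≈ 0.4221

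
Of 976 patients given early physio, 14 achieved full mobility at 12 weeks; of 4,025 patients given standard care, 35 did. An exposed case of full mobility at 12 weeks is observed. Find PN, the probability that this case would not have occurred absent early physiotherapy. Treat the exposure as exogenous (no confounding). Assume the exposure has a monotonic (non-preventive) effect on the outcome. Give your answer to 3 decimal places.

p₁ = P(outcome | exposed) = 14/976 = 0.014344
p₀ = P(outcome | unexposed) = 35/4025 = 0.0086957
Under exogeneity and monotonicity, PN = (p₁ − p₀) / p₁.
PN = (0.014344 − 0.0086957) / 0.014344 = 0.0056486 / 0.014344 ≈ 0.3938

PN ≈ 0.394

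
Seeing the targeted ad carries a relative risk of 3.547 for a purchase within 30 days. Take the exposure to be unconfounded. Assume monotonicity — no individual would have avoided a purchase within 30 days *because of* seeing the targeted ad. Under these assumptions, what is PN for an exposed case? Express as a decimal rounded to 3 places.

PN ≈ 0.718

Under exogeneity and monotonicity, PN = (RR − 1) / RR = 1 − 1/RR.
PN = (3.547 − 1) / 3.547 = 2.547 / 3.547 ≈ 0.7181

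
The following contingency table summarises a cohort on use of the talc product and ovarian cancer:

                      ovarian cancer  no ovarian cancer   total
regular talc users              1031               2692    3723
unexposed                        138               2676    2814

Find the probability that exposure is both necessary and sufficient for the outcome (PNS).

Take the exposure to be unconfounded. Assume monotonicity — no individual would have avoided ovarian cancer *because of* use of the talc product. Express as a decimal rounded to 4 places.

p₁ = P(outcome | exposed) = 1031/3723 = 0.27693
p₀ = P(outcome | unexposed) = 138/2814 = 0.049041
Under exogeneity and monotonicity, PNS = p₁ − p₀.
PNS = 0.27693 − 0.049041 = 0.22789

PNS ≈ 0.2279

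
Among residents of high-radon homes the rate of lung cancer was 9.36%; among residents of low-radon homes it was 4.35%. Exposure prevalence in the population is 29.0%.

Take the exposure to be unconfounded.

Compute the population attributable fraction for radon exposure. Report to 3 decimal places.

p₁ = 0.0936, p₀ = 0.0435.
Overall risk P(Y=1) = π·p₁ + (1−π)·p₀ = 0.29×0.0936 + 0.71×0.0435 = 0.058029.
Under exogeneity, PAF = [P(Y=1) − p₀] / P(Y=1).
PAF = (0.058029 − 0.0435) / 0.058029 ≈ 0.2504

PAF ≈ 0.250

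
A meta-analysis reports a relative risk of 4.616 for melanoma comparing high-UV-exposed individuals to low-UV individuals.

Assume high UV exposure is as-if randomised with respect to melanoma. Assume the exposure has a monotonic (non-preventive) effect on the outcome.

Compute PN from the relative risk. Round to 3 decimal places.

PN ≈ 0.783

Under exogeneity and monotonicity, PN = (RR − 1) / RR = 1 − 1/RR.
PN = (4.616 − 1) / 4.616 = 3.616 / 4.616 ≈ 0.7834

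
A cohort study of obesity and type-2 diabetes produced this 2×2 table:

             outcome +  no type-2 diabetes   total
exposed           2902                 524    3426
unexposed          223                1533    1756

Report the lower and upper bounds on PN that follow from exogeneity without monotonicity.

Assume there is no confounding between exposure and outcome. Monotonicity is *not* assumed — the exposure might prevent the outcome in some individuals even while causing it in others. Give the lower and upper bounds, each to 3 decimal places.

p₁ = P(outcome | exposed) = 2902/3426 = 0.84705
p₀ = P(outcome | unexposed) = 223/1756 = 0.12699
Under exogeneity alone the bounds on PN are max{0,(p₁−p₀)/p₁} ≤ PN ≤ min{1,(1−p₀)/p₁}.
  lower = (p₁ − p₀)/p₁ = 0.72006 / 0.84705 ≈ 0.8501
  upper = min{1, (1 − p₀)/p₁} = 0.87301 / 0.84705 ≈ 1.0306 → capped at 1

0.850 ≤ PN ≤ 1.000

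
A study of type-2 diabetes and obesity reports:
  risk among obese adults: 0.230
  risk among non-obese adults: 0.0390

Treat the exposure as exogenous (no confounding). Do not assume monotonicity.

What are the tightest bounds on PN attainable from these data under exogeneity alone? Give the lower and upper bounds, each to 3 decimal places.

0.830 ≤ PN ≤ 1.000

Let p₁ = 0.23, p₀ = 0.039.
Under exogeneity alone the bounds on PN are max{0,(p₁−p₀)/p₁} ≤ PN ≤ min{1,(1−p₀)/p₁}.
  lower = (p₁ − p₀)/p₁ = 0.191 / 0.23 ≈ 0.8304
  upper = min{1, (1 − p₀)/p₁} = 0.961 / 0.23 ≈ 4.1783 → capped at 1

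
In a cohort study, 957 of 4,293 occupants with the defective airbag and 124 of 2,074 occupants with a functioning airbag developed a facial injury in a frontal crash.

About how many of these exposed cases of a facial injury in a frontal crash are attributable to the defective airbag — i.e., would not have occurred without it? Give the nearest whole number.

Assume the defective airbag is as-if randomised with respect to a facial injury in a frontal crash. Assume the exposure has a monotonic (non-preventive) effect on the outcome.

about 700 cases

p₁ = P(outcome | exposed) = 957/4293 = 0.22292
p₀ = P(outcome | unexposed) = 124/2074 = 0.059788
PN = (p₁ − p₀)/p₁ = (0.22292 − 0.059788) / 0.22292 ≈ 0.73180.
Attributable cases ≈ PN × (exposed cases) = 0.73180 × 957 ≈ 700.33.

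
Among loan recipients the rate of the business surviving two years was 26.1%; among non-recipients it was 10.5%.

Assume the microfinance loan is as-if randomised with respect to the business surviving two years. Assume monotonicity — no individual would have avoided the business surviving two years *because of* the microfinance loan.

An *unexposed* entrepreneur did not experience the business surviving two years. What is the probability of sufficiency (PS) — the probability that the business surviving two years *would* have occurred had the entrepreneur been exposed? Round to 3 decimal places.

PS ≈ 0.174

p₁ = 0.261, p₀ = 0.105.
Under exogeneity and monotonicity, PS = (p₁ − p₀) / (1 − p₀).
PS = (0.261 − 0.105) / (1 − 0.105) = 0.156 / 0.895 ≈ 0.1743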